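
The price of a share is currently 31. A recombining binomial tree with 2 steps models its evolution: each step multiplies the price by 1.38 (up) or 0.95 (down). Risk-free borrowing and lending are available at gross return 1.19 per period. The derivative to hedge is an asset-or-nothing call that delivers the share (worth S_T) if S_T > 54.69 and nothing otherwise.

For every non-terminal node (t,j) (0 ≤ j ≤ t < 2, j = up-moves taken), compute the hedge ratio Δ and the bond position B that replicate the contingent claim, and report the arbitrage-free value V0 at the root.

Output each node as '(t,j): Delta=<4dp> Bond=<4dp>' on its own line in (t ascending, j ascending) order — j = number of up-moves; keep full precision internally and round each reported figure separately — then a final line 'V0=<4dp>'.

(0,0): Delta=2.0772 Bond=-51.4072
(1,0): Delta=0.0000 Bond=0.0000
(1,1): Delta=3.2093 Bond=-109.6044
V0=12.9871

Under the risk-neutral measure, an up-move has probability p* = (R−d)/(u−d) = 0.5581 and values discount at R = 1.19.
Terminal values V(2,·): V(2,0)=0.0000, V(2,1)=0.0000, V(2,2)=59.0364
(1,0): S=29.4500. Δ = (V_up−V_dn)/(S_up−S_dn) = (0.0000−0.0000)/(40.6410−27.9775) = 0.0000. V = [p*·0.0000 + (1−p*)·0.0000]/1.19 = 0.0000. B = V − Δ·S = 0.0000.
(1,1): S=42.7800. Δ = (V_up−V_dn)/(S_up−S_dn) = (59.0364−0.0000)/(59.0364−40.6410) = 3.2093. V = [p*·59.0364 + (1−p*)·0.0000]/1.19 = 27.6895. B = V − Δ·S = -109.6044.
(0,0): S=31.0000. Δ = (V_up−V_dn)/(S_up−S_dn) = (27.6895−0.0000)/(42.7800−29.4500) = 2.0772. V = [p*·27.6895 + (1−p*)·0.0000]/1.19 = 12.9871. B = V − Δ·S = -51.4072.
Check: Δ(0,0)·S0 + B(0,0) = 12.9871 = V0.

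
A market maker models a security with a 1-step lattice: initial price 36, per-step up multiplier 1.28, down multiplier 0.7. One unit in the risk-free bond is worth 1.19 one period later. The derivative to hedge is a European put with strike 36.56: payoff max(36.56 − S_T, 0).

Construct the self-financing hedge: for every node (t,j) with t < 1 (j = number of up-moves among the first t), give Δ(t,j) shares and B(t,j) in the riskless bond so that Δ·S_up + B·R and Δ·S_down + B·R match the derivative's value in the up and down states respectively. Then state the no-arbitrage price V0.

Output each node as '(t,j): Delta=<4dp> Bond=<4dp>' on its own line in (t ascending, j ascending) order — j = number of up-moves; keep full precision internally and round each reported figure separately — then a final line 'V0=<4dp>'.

(0,0): Delta=-0.5441 Bond=21.0675
V0=1.4813

Risk-neutral probability p* = (R−d)/(u−d) = (1.19−0.7)/(1.28−0.7) = 0.8448.
Terminal payoffs: V(1,0)=11.3600, V(1,1)=0.0000
Node (0,0) S=36.0000: V=(p*·0.0000+(1−p*)·11.3600)/1.19=1.4813; Δ=(0.0000−11.3600)/(46.0800−25.2000)=-0.5441; B=V−Δ·S=21.0675
Check: Δ(0,0)·S0 + B(0,0) = 1.4813 = V0.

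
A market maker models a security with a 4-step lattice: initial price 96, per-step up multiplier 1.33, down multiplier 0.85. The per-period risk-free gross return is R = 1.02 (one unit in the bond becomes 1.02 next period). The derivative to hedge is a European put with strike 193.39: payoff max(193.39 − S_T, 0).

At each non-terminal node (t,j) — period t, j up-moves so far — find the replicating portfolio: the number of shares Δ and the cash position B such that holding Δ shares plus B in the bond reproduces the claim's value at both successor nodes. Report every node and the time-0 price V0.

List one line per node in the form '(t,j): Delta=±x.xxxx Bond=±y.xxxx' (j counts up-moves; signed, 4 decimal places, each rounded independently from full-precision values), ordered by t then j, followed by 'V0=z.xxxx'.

Under the risk-neutral measure, an up-move has probability p* = (R−d)/(u−d) = 0.3542 and values discount at R = 1.02.
Terminal payoffs: V(4,0)=143.2774, V(4,1)=114.9785, V(4,2)=70.6991, V(4,3)=1.4148, V(4,4)=0.0000
  t=3,j=0: stock 58.9560 → up 78.4115 (V=114.9785), down 50.1126 (V=143.2774). Price 130.6420; hedge Δ=-1.0000, bond B=189.5980.
  t=3,j=1: stock 92.2488 → up 122.6909 (V=70.6991), down 78.4115 (V=114.9785). Price 97.3492; hedge Δ=-1.0000, bond B=189.5980.
  t=3,j=2: stock 144.3422 → up 191.9752 (V=1.4148), down 122.6909 (V=70.6991). Price 45.2558; hedge Δ=-1.0000, bond B=189.5980.
  t=3,j=3: stock 225.8532 → up 300.3847 (V=0.0000), down 191.9752 (V=1.4148). Price 0.8958; hedge Δ=-0.0131, bond B=3.8434.
  t=2,j=0: stock 69.3600 → up 92.2488 (V=97.3492), down 58.9560 (V=130.6420). Price 116.5204; hedge Δ=-1.0000, bond B=185.8804.
  t=2,j=1: stock 108.5280 → up 144.3422 (V=45.2558), down 92.2488 (V=97.3492). Price 77.3524; hedge Δ=-1.0000, bond B=185.8804.
  t=2,j=2: stock 169.8144 → up 225.8532 (V=0.8958), down 144.3422 (V=45.2558). Price 28.9657; hedge Δ=-0.5442, bond B=121.3823.
  t=1,j=0: stock 81.6000 → up 108.5280 (V=77.3524), down 69.3600 (V=116.5204). Price 100.6357; hedge Δ=-1.0000, bond B=182.2357.
  t=1,j=1: stock 127.6800 → up 169.8144 (V=28.9657), down 108.5280 (V=77.3524). Price 59.0348; hedge Δ=-0.7895, bond B=159.8405.
  t=0,j=0: stock 96.0000 → up 127.6800 (V=59.0348), down 81.6000 (V=100.6357). Price 84.2177; hedge Δ=-0.9028, bond B=170.8864.
Root portfolio cost Δ·96+B reproduces V0=84.2177.

(0,0): Delta=-0.9028 Bond=170.8864
(1,0): Delta=-1.0000 Bond=182.2357
(1,1): Delta=-0.7895 Bond=159.8405
(2,0): Delta=-1.0000 Bond=185.8804
(2,1): Delta=-1.0000 Bond=185.8804
(2,2): Delta=-0.5442 Bond=121.3823
(3,0): Delta=-1.0000 Bond=189.5980
(3,1): Delta=-1.0000 Bond=189.5980
(3,2): Delta=-1.0000 Bond=189.5980
(3,3): Delta=-0.0131 Bond=3.8434
V0=84.2177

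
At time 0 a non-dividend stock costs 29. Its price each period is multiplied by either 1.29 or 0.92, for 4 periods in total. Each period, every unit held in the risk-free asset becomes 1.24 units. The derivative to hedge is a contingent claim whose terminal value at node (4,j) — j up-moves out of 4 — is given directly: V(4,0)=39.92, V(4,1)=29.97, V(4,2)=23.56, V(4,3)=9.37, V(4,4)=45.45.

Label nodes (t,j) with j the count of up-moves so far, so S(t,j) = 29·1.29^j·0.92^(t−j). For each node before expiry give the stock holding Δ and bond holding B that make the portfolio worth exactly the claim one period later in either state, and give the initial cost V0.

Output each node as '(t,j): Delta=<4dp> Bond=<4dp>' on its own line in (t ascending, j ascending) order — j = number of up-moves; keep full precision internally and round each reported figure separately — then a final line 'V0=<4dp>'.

The replicating-portfolio and risk-neutral prices coincide; use p* = (1.24−0.92)/(1.29−0.92) = 0.8649 for the latter.
Payoff layer (t=4): V(4,0)=39.9200, V(4,1)=29.9700, V(4,2)=23.5600, V(4,3)=9.3700, V(4,4)=45.4500
Node (3,0) S=22.5820: V=(p*·29.9700+(1−p*)·39.9200)/1.24=25.2537; Δ=(29.9700−39.9200)/(29.1307−20.7754)=-1.1909; B=V−Δ·S=52.1456
Node (3,1) S=31.6638: V=(p*·23.5600+(1−p*)·29.9700)/1.24=19.6986; Δ=(23.5600−29.9700)/(40.8463−29.1307)=-0.5471; B=V−Δ·S=37.0229
Node (3,2) S=44.3982: V=(p*·9.3700+(1−p*)·23.5600)/1.24=9.1029; Δ=(9.3700−23.5600)/(57.2737−40.8463)=-0.8638; B=V−Δ·S=47.4542
Node (3,3) S=62.2540: V=(p*·45.4500+(1−p*)·9.3700)/1.24=32.7212; Δ=(45.4500−9.3700)/(80.3076−57.2737)=1.5664; B=V−Δ·S=-64.7923
Node (2,0) S=24.5456: V=(p*·19.6986+(1−p*)·25.2537)/1.24=16.4913; Δ=(19.6986−25.2537)/(31.6638−22.5820)=-0.6117; B=V−Δ·S=31.5052
Node (2,1) S=34.4172: V=(p*·9.1029+(1−p*)·19.6986)/1.24=8.4957; Δ=(9.1029−19.6986)/(44.3982−31.6638)=-0.8321; B=V−Δ·S=37.1327
Node (2,2) S=48.2589: V=(p*·32.7212+(1−p*)·9.1029)/1.24=23.8142; Δ=(32.7212−9.1029)/(62.2540−44.3982)=1.3227; B=V−Δ·S=-40.0192
Node (1,0) S=26.6800: V=(p*·8.4957+(1−p*)·16.4913)/1.24=7.7228; Δ=(8.4957−16.4913)/(34.4172−24.5456)=-0.8100; B=V−Δ·S=29.3325
Node (1,1) S=37.4100: V=(p*·23.8142+(1−p*)·8.4957)/1.24=17.5356; Δ=(23.8142−8.4957)/(48.2589−34.4172)=1.1067; B=V−Δ·S=-23.8656
Node (0,0) S=29.0000: V=(p*·17.5356+(1−p*)·7.7228)/1.24=13.0722; Δ=(17.5356−7.7228)/(37.4100−26.6800)=0.9145; B=V−Δ·S=-13.4489
Self-financing check: at every node Δ·S+B equals the discounted successor values.

(0,0): Delta=0.9145 Bond=-13.4489
(1,0): Delta=-0.8100 Bond=29.3325
(1,1): Delta=1.1067 Bond=-23.8656
(2,0): Delta=-0.6117 Bond=31.5052
(2,1): Delta=-0.8321 Bond=37.1327
(2,2): Delta=1.3227 Bond=-40.0192
(3,0): Delta=-1.1909 Bond=52.1456
(3,1): Delta=-0.5471 Bond=37.0229
(3,2): Delta=-0.8638 Bond=47.4542
(3,3): Delta=1.5664 Bond=-64.7923
V0=13.0722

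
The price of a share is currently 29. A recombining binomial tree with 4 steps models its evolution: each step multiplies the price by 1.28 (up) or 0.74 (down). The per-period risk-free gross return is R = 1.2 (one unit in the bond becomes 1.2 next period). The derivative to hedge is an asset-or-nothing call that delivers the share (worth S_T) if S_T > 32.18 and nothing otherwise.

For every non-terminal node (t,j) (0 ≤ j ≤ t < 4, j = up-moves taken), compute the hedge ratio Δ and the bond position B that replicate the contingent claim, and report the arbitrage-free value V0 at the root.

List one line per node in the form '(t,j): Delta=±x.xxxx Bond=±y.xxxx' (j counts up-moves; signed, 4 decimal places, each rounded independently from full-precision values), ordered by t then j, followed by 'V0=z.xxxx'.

No-arbitrage ⇒ martingale measure with p* = (R−d)/(u−d) = 0.8519.
At expiry t=4: V(4,0)=0.0000, V(4,1)=0.0000, V(4,2)=0.0000, V(4,3)=45.0049, V(4,4)=77.8463
  t=3,j=0: stock 11.7515 → up 15.0419 (V=0.0000), down 8.6961 (V=0.0000). Price 0.0000; hedge Δ=0.0000, bond B=0.0000.
  t=3,j=1: stock 20.3269 → up 26.0184 (V=0.0000), down 15.0419 (V=0.0000). Price 0.0000; hedge Δ=0.0000, bond B=0.0000.
  t=3,j=2: stock 35.1601 → up 45.0049 (V=45.0049), down 26.0184 (V=0.0000). Price 31.9479; hedge Δ=2.3704, bond B=-51.3945.
  t=3,j=3: stock 60.8174 → up 77.8463 (V=77.8463), down 45.0049 (V=45.0049). Price 60.8174; hedge Δ=1.0000, bond B=0.0000.
  t=2,j=0: stock 15.8804 → up 20.3269 (V=0.0000), down 11.7515 (V=0.0000). Price 0.0000; hedge Δ=0.0000, bond B=0.0000.
  t=2,j=1: stock 27.4688 → up 35.1601 (V=31.9479), down 20.3269 (V=0.0000). Price 22.6791; hedge Δ=2.1538, bond B=-36.4837.
  t=2,j=2: stock 47.5136 → up 60.8174 (V=60.8174), down 35.1601 (V=31.9479). Price 47.1170; hedge Δ=1.1252, bond B=-6.3450.
  t=1,j=0: stock 21.4600 → up 27.4688 (V=22.6791), down 15.8804 (V=0.0000). Price 16.0993; hedge Δ=1.9570, bond B=-25.8989.
  t=1,j=1: stock 37.1200 → up 47.5136 (V=47.1170), down 27.4688 (V=22.6791). Price 36.2472; hedge Δ=1.2192, bond B=-9.0083.
  t=0,j=0: stock 29.0000 → up 37.1200 (V=36.2472), down 21.4600 (V=16.0993). Price 27.7186; hedge Δ=1.2866, bond B=-9.5922.
Self-financing check: at every node Δ·S+B equals the discounted successor values.

(0,0): Delta=1.2866 Bond=-9.5922
(1,0): Delta=1.9570 Bond=-25.8989
(1,1): Delta=1.2192 Bond=-9.0083
(2,0): Delta=0.0000 Bond=0.0000
(2,1): Delta=2.1538 Bond=-36.4837
(2,2): Delta=1.1252 Bond=-6.3450
(3,0): Delta=0.0000 Bond=0.0000
(3,1): Delta=0.0000 Bond=0.0000
(3,2): Delta=2.3704 Bond=-51.3945
(3,3): Delta=1.0000 Bond=0.0000
V0=27.7186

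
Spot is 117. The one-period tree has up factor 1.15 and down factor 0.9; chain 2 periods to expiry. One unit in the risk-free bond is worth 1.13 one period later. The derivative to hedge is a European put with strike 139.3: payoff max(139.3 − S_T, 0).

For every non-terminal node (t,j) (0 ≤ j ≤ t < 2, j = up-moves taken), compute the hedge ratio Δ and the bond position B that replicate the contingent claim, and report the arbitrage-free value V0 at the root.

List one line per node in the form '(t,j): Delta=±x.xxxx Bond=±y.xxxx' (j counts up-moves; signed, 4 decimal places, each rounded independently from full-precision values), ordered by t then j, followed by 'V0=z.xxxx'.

(0,0): Delta=-0.5704 Bond=69.0638
(1,0): Delta=-1.0000 Bond=123.2743
(1,1): Delta=-0.5412 Bond=74.1088
V0=2.3218

The replicating-portfolio and risk-neutral prices coincide; use p* = (1.13−0.9)/(1.15−0.9) = 0.9200 for the latter.
Payoff layer (t=2): V(2,0)=44.5300, V(2,1)=18.2050, V(2,2)=0.0000
  t=1,j=0: stock 105.3000 → up 121.0950 (V=18.2050), down 94.7700 (V=44.5300). Price 17.9743; hedge Δ=-1.0000, bond B=123.2743.
  t=1,j=1: stock 134.5500 → up 154.7325 (V=0.0000), down 121.0950 (V=18.2050). Price 1.2888; hedge Δ=-0.5412, bond B=74.1088.
  t=0,j=0: stock 117.0000 → up 134.5500 (V=1.2888), down 105.3000 (V=17.9743). Price 2.3218; hedge Δ=-0.5704, bond B=69.0638.
Self-financing check: at every node Δ·S+B equals the discounted successor values.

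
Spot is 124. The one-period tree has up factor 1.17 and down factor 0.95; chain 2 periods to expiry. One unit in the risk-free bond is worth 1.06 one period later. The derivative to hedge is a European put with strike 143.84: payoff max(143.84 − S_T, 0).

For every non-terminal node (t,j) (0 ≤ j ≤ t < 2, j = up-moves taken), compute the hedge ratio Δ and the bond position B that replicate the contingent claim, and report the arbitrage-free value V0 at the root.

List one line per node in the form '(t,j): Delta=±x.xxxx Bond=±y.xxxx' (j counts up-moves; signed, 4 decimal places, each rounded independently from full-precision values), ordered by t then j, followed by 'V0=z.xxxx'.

No-arbitrage ⇒ martingale measure with p* = (R−d)/(u−d) = 0.5000.
Payoff layer (t=2): V(2,0)=31.9300, V(2,1)=6.0140, V(2,2)=0.0000
Node (1,0) S=117.8000: V=(p*·6.0140+(1−p*)·31.9300)/1.06=17.8981; Δ=(6.0140−31.9300)/(137.8260−111.9100)=-1.0000; B=V−Δ·S=135.6981
Node (1,1) S=145.0800: V=(p*·0.0000+(1−p*)·6.0140)/1.06=2.8368; Δ=(0.0000−6.0140)/(169.7436−137.8260)=-0.1884; B=V−Δ·S=30.1732
Node (0,0) S=124.0000: V=(p*·2.8368+(1−p*)·17.8981)/1.06=9.7806; Δ=(2.8368−17.8981)/(145.0800−117.8000)=-0.5521; B=V−Δ·S=78.2412
Check: Δ(0,0)·S0 + B(0,0) = 9.7806 = V0.

(0,0): Delta=-0.5521 Bond=78.2412
(1,0): Delta=-1.0000 Bond=135.6981
(1,1): Delta=-0.1884 Bond=30.1732
V0=9.7806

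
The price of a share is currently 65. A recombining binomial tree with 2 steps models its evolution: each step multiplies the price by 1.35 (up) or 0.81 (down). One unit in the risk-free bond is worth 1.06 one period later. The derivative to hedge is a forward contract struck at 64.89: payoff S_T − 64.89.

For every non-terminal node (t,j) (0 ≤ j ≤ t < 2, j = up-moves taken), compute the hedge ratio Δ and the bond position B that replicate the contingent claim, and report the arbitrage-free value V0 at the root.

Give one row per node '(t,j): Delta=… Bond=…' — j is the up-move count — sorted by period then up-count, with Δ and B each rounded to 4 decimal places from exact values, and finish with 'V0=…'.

(0,0): Delta=1.0000 Bond=-57.7519
(1,0): Delta=1.0000 Bond=-61.2170
(1,1): Delta=1.0000 Bond=-61.2170
V0=7.2481

No-arbitrage ⇒ martingale measure with p* = (R−d)/(u−d) = 0.4630.
Payoff layer (t=2): V(2,0)=-22.2435, V(2,1)=6.1875, V(2,2)=53.5725
Node (1,0) S=52.6500: V=(p*·6.1875+(1−p*)·-22.2435)/1.06=-8.5670; Δ=(6.1875−-22.2435)/(71.0775−42.6465)=1.0000; B=V−Δ·S=-61.2170
Node (1,1) S=87.7500: V=(p*·53.5725+(1−p*)·6.1875)/1.06=26.5330; Δ=(53.5725−6.1875)/(118.4625−71.0775)=1.0000; B=V−Δ·S=-61.2170
Node (0,0) S=65.0000: V=(p*·26.5330+(1−p*)·-8.5670)/1.06=7.2481; Δ=(26.5330−-8.5670)/(87.7500−52.6500)=1.0000; B=V−Δ·S=-57.7519
Each (Δ,B) replicates both successor values, so the strategy is self-financing and V0 is arbitrage-free.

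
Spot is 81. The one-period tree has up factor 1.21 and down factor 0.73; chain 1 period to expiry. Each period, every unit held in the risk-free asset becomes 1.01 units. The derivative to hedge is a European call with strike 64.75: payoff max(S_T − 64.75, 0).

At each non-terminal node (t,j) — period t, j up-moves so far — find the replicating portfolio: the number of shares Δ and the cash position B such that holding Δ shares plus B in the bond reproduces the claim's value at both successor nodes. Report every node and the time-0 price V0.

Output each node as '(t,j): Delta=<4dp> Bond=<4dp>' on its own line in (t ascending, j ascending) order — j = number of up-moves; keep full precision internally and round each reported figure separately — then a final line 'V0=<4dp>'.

Risk-neutral probability p* = (R−d)/(u−d) = (1.01−0.73)/(1.21−0.73) = 0.5833.
At expiry t=1: V(1,0)=0.0000, V(1,1)=33.2600
(0,0): S=81.0000. Δ = (V_up−V_dn)/(S_up−S_dn) = (33.2600−0.0000)/(98.0100−59.1300) = 0.8555. V = [p*·33.2600 + (1−p*)·0.0000]/1.01 = 19.2096. B = V − Δ·S = -50.0821.
Each (Δ,B) replicates both successor values, so the strategy is self-financing and V0 is arbitrage-free.

(0,0): Delta=0.8555 Bond=-50.0821
V0=19.2096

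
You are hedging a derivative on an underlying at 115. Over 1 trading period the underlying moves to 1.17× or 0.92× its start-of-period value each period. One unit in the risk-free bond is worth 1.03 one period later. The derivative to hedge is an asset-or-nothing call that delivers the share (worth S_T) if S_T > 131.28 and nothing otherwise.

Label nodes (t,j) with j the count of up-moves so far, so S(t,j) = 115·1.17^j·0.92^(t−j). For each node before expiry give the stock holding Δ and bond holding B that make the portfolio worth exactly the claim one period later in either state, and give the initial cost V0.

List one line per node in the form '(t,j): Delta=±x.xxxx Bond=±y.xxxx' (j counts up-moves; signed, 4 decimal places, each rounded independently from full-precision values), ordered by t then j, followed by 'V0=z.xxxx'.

Risk-neutral probability p* = (R−d)/(u−d) = (1.03−0.92)/(1.17−0.92) = 0.4400.
Terminal values V(1,·): V(1,0)=0.0000, V(1,1)=134.5500
  t=0,j=0: stock 115.0000 → up 134.5500 (V=134.5500), down 105.8000 (V=0.0000). Price 57.4777; hedge Δ=4.6800, bond B=-480.7223.
Root portfolio cost Δ·115+B reproduces V0=57.4777.

(0,0): Delta=4.6800 Bond=-480.7223
V0=57.4777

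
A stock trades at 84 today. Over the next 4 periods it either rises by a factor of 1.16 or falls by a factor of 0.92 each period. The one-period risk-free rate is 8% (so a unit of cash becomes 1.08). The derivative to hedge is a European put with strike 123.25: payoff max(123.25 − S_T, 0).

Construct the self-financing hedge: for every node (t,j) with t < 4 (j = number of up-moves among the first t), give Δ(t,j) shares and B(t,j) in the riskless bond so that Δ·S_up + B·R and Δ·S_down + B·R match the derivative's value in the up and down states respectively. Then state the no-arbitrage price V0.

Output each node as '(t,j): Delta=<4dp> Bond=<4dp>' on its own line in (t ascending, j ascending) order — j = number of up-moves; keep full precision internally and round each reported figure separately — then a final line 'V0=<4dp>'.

(0,0): Delta=-0.6635 Bond=66.5123
(1,0): Delta=-1.0000 Bond=97.8398
(1,1): Delta=-0.5300 Bond=58.8300
(2,0): Delta=-1.0000 Bond=105.6670
(2,1): Delta=-1.0000 Bond=105.6670
(2,2): Delta=-0.3437 Bond=42.4711
(3,0): Delta=-1.0000 Bond=114.1204
(3,1): Delta=-1.0000 Bond=114.1204
(3,2): Delta=-1.0000 Bond=114.1204
(3,3): Delta=-0.0834 Bond=11.7430
V0=10.7803

The replicating-portfolio and risk-neutral prices coincide; use p* = (1.08−0.92)/(1.16−0.92) = 0.6667 for the latter.
At expiry t=4: V(4,0)=63.0730, V(4,1)=47.3746, V(4,2)=27.5811, V(4,3)=2.6240, V(4,4)=0.0000
Node (3,0) S=65.4098: V=(p*·47.3746+(1−p*)·63.0730)/1.08=48.7106; Δ=(47.3746−63.0730)/(75.8754−60.1770)=-1.0000; B=V−Δ·S=114.1204
Node (3,1) S=82.4732: V=(p*·27.5811+(1−p*)·47.3746)/1.08=31.6472; Δ=(27.5811−47.3746)/(95.6689−75.8754)=-1.0000; B=V−Δ·S=114.1204
Node (3,2) S=103.9880: V=(p*·2.6240+(1−p*)·27.5811)/1.08=10.1324; Δ=(2.6240−27.5811)/(120.6260−95.6689)=-1.0000; B=V−Δ·S=114.1204
Node (3,3) S=131.1153: V=(p*·0.0000+(1−p*)·2.6240)/1.08=0.8099; Δ=(0.0000−2.6240)/(152.0937−120.6260)=-0.0834; B=V−Δ·S=11.7430
Node (2,0) S=71.0976: V=(p*·31.6472+(1−p*)·48.7106)/1.08=34.5694; Δ=(31.6472−48.7106)/(82.4732−65.4098)=-1.0000; B=V−Δ·S=105.6670
Node (2,1) S=89.6448: V=(p*·10.1324+(1−p*)·31.6472)/1.08=16.0222; Δ=(10.1324−31.6472)/(103.9880−82.4732)=-1.0000; B=V−Δ·S=105.6670
Node (2,2) S=113.0304: V=(p*·0.8099+(1−p*)·10.1324)/1.08=3.6272; Δ=(0.8099−10.1324)/(131.1153−103.9880)=-0.3437; B=V−Δ·S=42.4711
Node (1,0) S=77.2800: V=(p*·16.0222+(1−p*)·34.5694)/1.08=20.5598; Δ=(16.0222−34.5694)/(89.6448−71.0976)=-1.0000; B=V−Δ·S=97.8398
Node (1,1) S=97.4400: V=(p*·3.6272+(1−p*)·16.0222)/1.08=7.1841; Δ=(3.6272−16.0222)/(113.0304−89.6448)=-0.5300; B=V−Δ·S=58.8300
Node (0,0) S=84.0000: V=(p*·7.1841+(1−p*)·20.5598)/1.08=10.7803; Δ=(7.1841−20.5598)/(97.4400−77.2800)=-0.6635; B=V−Δ·S=66.5123
Root portfolio cost Δ·84+B reproduces V0=10.7803.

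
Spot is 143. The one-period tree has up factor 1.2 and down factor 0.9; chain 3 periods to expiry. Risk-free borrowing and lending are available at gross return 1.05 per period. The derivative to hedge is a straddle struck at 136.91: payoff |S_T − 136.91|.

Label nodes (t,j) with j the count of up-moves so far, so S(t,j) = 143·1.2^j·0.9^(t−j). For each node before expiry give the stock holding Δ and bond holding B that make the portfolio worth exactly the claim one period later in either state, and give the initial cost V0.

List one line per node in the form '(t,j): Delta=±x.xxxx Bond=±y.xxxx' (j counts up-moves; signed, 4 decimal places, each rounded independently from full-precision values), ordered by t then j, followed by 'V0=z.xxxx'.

Since d<R<u, set p* = (R−d)/(u−d) = 0.5000; price each node as the discounted p*-expectation of its children.
Terminal values V(3,·): V(3,0)=32.6630, V(3,1)=2.0860, V(3,2)=48.4180, V(3,3)=110.1940
Node (2,0) S=115.8300: V=(p*·2.0860+(1−p*)·32.6630)/1.05=16.5471; Δ=(2.0860−32.6630)/(138.9960−104.2470)=-0.8799; B=V−Δ·S=118.4705
Node (2,1) S=154.4400: V=(p*·48.4180+(1−p*)·2.0860)/1.05=24.0495; Δ=(48.4180−2.0860)/(185.3280−138.9960)=1.0000; B=V−Δ·S=-130.3905
Node (2,2) S=205.9200: V=(p*·110.1940+(1−p*)·48.4180)/1.05=75.5295; Δ=(110.1940−48.4180)/(247.1040−185.3280)=1.0000; B=V−Δ·S=-130.3905
Node (1,0) S=128.7000: V=(p*·24.0495+(1−p*)·16.5471)/1.05=19.3317; Δ=(24.0495−16.5471)/(154.4400−115.8300)=0.1943; B=V−Δ·S=-5.6762
Node (1,1) S=171.6000: V=(p*·75.5295+(1−p*)·24.0495)/1.05=47.4186; Δ=(75.5295−24.0495)/(205.9200−154.4400)=1.0000; B=V−Δ·S=-124.1814
Node (0,0) S=143.0000: V=(p*·47.4186+(1−p*)·19.3317)/1.05=31.7859; Δ=(47.4186−19.3317)/(171.6000−128.7000)=0.6547; B=V−Δ·S=-61.8370
Self-financing check: at every node Δ·S+B equals the discounted successor values.

(0,0): Delta=0.6547 Bond=-61.8370
(1,0): Delta=0.1943 Bond=-5.6762
(1,1): Delta=1.0000 Bond=-124.1814
(2,0): Delta=-0.8799 Bond=118.4705
(2,1): Delta=1.0000 Bond=-130.3905
(2,2): Delta=1.0000 Bond=-130.3905
V0=31.7859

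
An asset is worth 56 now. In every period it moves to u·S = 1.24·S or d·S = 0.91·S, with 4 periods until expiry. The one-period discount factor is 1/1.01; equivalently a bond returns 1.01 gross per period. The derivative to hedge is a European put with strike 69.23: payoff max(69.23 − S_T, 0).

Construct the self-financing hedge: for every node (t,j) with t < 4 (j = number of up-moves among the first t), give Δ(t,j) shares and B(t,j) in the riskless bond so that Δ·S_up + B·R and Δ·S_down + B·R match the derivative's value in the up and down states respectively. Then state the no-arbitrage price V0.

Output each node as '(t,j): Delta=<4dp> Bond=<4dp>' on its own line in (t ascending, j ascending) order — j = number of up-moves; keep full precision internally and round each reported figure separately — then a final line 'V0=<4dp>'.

(0,0): Delta=-0.6396 Bond=49.4766
(1,0): Delta=-0.8105 Bond=58.6789
(1,1): Delta=-0.3512 Bond=29.9440
(2,0): Delta=-0.9593 Bond=66.1669
(2,1): Delta=-0.5593 Bond=43.3928
(2,2): Delta=0.0000 Bond=0.0000
(3,0): Delta=-1.0000 Bond=68.5446
(3,1): Delta=-0.8907 Bond=62.8818
(3,2): Delta=0.0000 Bond=0.0000
(3,3): Delta=0.0000 Bond=0.0000
V0=13.6562

The replicating-portfolio and risk-neutral prices coincide; use p* = (1.01−0.91)/(1.24−0.91) = 0.3030 for the latter.
Payoff layer (t=4): V(4,0)=30.8280, V(4,1)=16.9020, V(4,2)=0.0000, V(4,3)=0.0000, V(4,4)=0.0000
Node (3,0) S=42.2000: V=(p*·16.9020+(1−p*)·30.8280)/1.01=26.3446; Δ=(16.9020−30.8280)/(52.3280−38.4020)=-1.0000; B=V−Δ·S=68.5446
Node (3,1) S=57.5033: V=(p*·0.0000+(1−p*)·16.9020)/1.01=11.6636; Δ=(0.0000−16.9020)/(71.3040−52.3280)=-0.8907; B=V−Δ·S=62.8818
Node (3,2) S=78.3561: V=(p*·0.0000+(1−p*)·0.0000)/1.01=0.0000; Δ=(0.0000−0.0000)/(97.1616−71.3040)=0.0000; B=V−Δ·S=0.0000
Node (3,3) S=106.7709: V=(p*·0.0000+(1−p*)·0.0000)/1.01=0.0000; Δ=(0.0000−0.0000)/(132.3960−97.1616)=0.0000; B=V−Δ·S=0.0000
Node (2,0) S=46.3736: V=(p*·11.6636+(1−p*)·26.3446)/1.01=21.6790; Δ=(11.6636−26.3446)/(57.5033−42.2000)=-0.9593; B=V−Δ·S=66.1669
Node (2,1) S=63.1904: V=(p*·0.0000+(1−p*)·11.6636)/1.01=8.0487; Δ=(0.0000−11.6636)/(78.3561−57.5033)=-0.5593; B=V−Δ·S=43.3928
Node (2,2) S=86.1056: V=(p*·0.0000+(1−p*)·0.0000)/1.01=0.0000; Δ=(0.0000−0.0000)/(106.7709−78.3561)=0.0000; B=V−Δ·S=0.0000
Node (1,0) S=50.9600: V=(p*·8.0487+(1−p*)·21.6790)/1.01=17.3748; Δ=(8.0487−21.6790)/(63.1904−46.3736)=-0.8105; B=V−Δ·S=58.6789
Node (1,1) S=69.4400: V=(p*·0.0000+(1−p*)·8.0487)/1.01=5.5541; Δ=(0.0000−8.0487)/(86.1056−63.1904)=-0.3512; B=V−Δ·S=29.9440
Node (0,0) S=56.0000: V=(p*·5.5541+(1−p*)·17.3748)/1.01=13.6562; Δ=(5.5541−17.3748)/(69.4400−50.9600)=-0.6396; B=V−Δ·S=49.4766
Each (Δ,B) replicates both successor values, so the strategy is self-financing and V0 is arbitrage-free.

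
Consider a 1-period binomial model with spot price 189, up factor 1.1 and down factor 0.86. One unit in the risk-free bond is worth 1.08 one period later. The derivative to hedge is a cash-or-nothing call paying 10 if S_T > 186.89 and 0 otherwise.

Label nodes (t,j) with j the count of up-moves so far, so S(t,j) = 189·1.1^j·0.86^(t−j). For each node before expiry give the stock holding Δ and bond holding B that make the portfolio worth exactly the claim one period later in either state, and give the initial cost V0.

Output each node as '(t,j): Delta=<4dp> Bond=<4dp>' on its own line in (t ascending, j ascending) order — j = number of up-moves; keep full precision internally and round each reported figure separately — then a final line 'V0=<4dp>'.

No-arbitrage ⇒ martingale measure with p* = (R−d)/(u−d) = 0.9167.
At expiry t=1: V(1,0)=0.0000, V(1,1)=10.0000
(0,0): S=189.0000. Δ = (V_up−V_dn)/(S_up−S_dn) = (10.0000−0.0000)/(207.9000−162.5400) = 0.2205. V = [p*·10.0000 + (1−p*)·0.0000]/1.08 = 8.4877. B = V − Δ·S = -33.1790.
Check: Δ(0,0)·S0 + B(0,0) = 8.4877 = V0.

(0,0): Delta=0.2205 Bond=-33.1790
V0=8.4877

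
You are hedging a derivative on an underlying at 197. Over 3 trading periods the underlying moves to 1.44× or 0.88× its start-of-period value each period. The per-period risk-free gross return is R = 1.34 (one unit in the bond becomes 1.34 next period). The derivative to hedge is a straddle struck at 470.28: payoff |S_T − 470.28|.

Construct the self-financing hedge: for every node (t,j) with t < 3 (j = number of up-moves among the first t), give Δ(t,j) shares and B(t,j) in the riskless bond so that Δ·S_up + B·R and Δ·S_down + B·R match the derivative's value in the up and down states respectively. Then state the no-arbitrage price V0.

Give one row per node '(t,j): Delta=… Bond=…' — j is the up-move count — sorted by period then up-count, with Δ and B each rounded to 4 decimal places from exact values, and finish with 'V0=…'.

The replicating-portfolio and risk-neutral prices coincide; use p* = (1.34−0.88)/(1.44−0.88) = 0.8214 for the latter.
Terminal payoffs: V(3,0)=336.0300, V(3,1)=250.5982, V(3,2)=110.8007, V(3,3)=117.9588
  t=2,j=0: stock 152.5568 → up 219.6818 (V=250.5982), down 134.2500 (V=336.0300). Price 198.3984; hedge Δ=-1.0000, bond B=350.9552.
  t=2,j=1: stock 249.6384 → up 359.4793 (V=110.8007), down 219.6818 (V=250.5982). Price 101.3168; hedge Δ=-1.0000, bond B=350.9552.
  t=2,j=2: stock 408.4992 → up 588.2388 (V=117.9588), down 359.4793 (V=110.8007). Price 87.0751; hedge Δ=0.0313, bond B=74.2927.
  t=1,j=0: stock 173.3600 → up 249.6384 (V=101.3168), down 152.5568 (V=198.3984). Price 88.5469; hedge Δ=-1.0000, bond B=261.9069.
  t=1,j=1: stock 283.6800 → up 408.4992 (V=87.0751), down 249.6384 (V=101.3168). Price 66.8793; hedge Δ=-0.0896, bond B=92.3110.
  t=0,j=0: stock 197.0000 → up 283.6800 (V=66.8793), down 173.3600 (V=88.5469). Price 52.7974; hedge Δ=-0.1964, bond B=91.4895.
The time-0 hedge costs 52.7974, which is the no-arbitrage price.

(0,0): Delta=-0.1964 Bond=91.4895
(1,0): Delta=-1.0000 Bond=261.9069
(1,1): Delta=-0.0896 Bond=92.3110
(2,0): Delta=-1.0000 Bond=350.9552
(2,1): Delta=-1.0000 Bond=350.9552
(2,2): Delta=0.0313 Bond=74.2927
V0=52.7974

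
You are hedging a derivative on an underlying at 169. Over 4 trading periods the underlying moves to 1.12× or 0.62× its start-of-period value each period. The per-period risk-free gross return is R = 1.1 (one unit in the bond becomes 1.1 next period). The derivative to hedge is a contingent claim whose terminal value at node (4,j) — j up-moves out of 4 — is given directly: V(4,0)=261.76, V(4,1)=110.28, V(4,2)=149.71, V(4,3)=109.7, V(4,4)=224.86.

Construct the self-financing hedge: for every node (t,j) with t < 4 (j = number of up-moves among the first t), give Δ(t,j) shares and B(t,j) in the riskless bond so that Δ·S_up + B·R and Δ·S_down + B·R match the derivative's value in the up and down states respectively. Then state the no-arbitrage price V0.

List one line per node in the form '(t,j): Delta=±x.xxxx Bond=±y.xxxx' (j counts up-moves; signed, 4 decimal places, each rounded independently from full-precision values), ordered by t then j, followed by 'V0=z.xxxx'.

Risk-neutral probability p* = (R−d)/(u−d) = (1.1−0.62)/(1.12−0.62) = 0.9600.
Payoff layer (t=4): V(4,0)=261.7600, V(4,1)=110.2800, V(4,2)=149.7100, V(4,3)=109.7000, V(4,4)=224.8600
Node (3,0) S=40.2774: V=(p*·110.2800+(1−p*)·261.7600)/1.1=105.7629; Δ=(110.2800−261.7600)/(45.1107−24.9720)=-7.5218; B=V−Δ·S=408.7229
Node (3,1) S=72.7592: V=(p*·149.7100+(1−p*)·110.2800)/1.1=134.6662; Δ=(149.7100−110.2800)/(81.4903−45.1107)=1.0838; B=V−Δ·S=55.8062
Node (3,2) S=131.4360: V=(p*·109.7000+(1−p*)·149.7100)/1.1=101.1822; Δ=(109.7000−149.7100)/(147.2084−81.4903)=-0.6088; B=V−Δ·S=181.2022
Node (3,3) S=237.4328: V=(p*·224.8600+(1−p*)·109.7000)/1.1=200.2305; Δ=(224.8600−109.7000)/(265.9248−147.2084)=0.9700; B=V−Δ·S=-30.0895
Node (2,0) S=64.9636: V=(p*·134.6662+(1−p*)·105.7629)/1.1=121.3728; Δ=(134.6662−105.7629)/(72.7592−40.2774)=0.8898; B=V−Δ·S=63.5662
Node (2,1) S=117.3536: V=(p*·101.1822+(1−p*)·134.6662)/1.1=93.2014; Δ=(101.1822−134.6662)/(131.4360−72.7592)=-0.5707; B=V−Δ·S=160.1694
Node (2,2) S=211.9936: V=(p*·200.2305+(1−p*)·101.1822)/1.1=178.4260; Δ=(200.2305−101.1822)/(237.4328−131.4360)=0.9344; B=V−Δ·S=-19.6707
Node (1,0) S=104.7800: V=(p*·93.2014+(1−p*)·121.3728)/1.1=85.7530; Δ=(93.2014−121.3728)/(117.3536−64.9636)=-0.5377; B=V−Δ·S=142.0957
Node (1,1) S=189.2800: V=(p*·178.4260+(1−p*)·93.2014)/1.1=159.1064; Δ=(178.4260−93.2014)/(211.9936−117.3536)=0.9005; B=V−Δ·S=-11.3428
Node (0,0) S=169.0000: V=(p*·159.1064+(1−p*)·85.7530)/1.1=141.9748; Δ=(159.1064−85.7530)/(189.2800−104.7800)=0.8681; B=V−Δ·S=-4.7321
Root portfolio cost Δ·169+B reproduces V0=141.9748.

(0,0): Delta=0.8681 Bond=-4.7321
(1,0): Delta=-0.5377 Bond=142.0957
(1,1): Delta=0.9005 Bond=-11.3428
(2,0): Delta=0.8898 Bond=63.5662
(2,1): Delta=-0.5707 Bond=160.1694
(2,2): Delta=0.9344 Bond=-19.6707
(3,0): Delta=-7.5218 Bond=408.7229
(3,1): Delta=1.0838 Bond=55.8062
(3,2): Delta=-0.6088 Bond=181.2022
(3,3): Delta=0.9700 Bond=-30.0895
V0=141.9748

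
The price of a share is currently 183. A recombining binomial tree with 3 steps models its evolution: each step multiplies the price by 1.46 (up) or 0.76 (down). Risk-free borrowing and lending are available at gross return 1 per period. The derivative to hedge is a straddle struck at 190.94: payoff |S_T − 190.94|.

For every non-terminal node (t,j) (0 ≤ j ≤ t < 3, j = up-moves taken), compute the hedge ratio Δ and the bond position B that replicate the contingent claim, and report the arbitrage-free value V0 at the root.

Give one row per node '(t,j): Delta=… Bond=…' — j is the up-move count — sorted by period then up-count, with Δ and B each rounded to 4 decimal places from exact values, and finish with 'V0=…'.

Risk-neutral probability p* = (R−d)/(u−d) = (1−0.76)/(1.46−0.76) = 0.3429.
At expiry t=3: V(3,0)=110.6074, V(3,1)=36.6168, V(3,2)=105.5229, V(3,3)=378.5809
Node (2,0) S=105.7008: V=(p*·36.6168+(1−p*)·110.6074)/1=85.2392; Δ=(36.6168−110.6074)/(154.3232−80.3326)=-1.0000; B=V−Δ·S=190.9400
Node (2,1) S=203.0568: V=(p*·105.5229+(1−p*)·36.6168)/1=60.2418; Δ=(105.5229−36.6168)/(296.4629−154.3232)=0.4848; B=V−Δ·S=-38.1955
Node (2,2) S=390.0828: V=(p*·378.5809+(1−p*)·105.5229)/1=199.1428; Δ=(378.5809−105.5229)/(569.5209−296.4629)=1.0000; B=V−Δ·S=-190.9400
Node (1,0) S=139.0800: V=(p*·60.2418+(1−p*)·85.2392)/1=76.6687; Δ=(60.2418−85.2392)/(203.0568−105.7008)=-0.2568; B=V−Δ·S=112.3793
Node (1,1) S=267.1800: V=(p*·199.1428+(1−p*)·60.2418)/1=107.8650; Δ=(199.1428−60.2418)/(390.0828−203.0568)=0.7427; B=V−Δ·S=-90.5650
Node (0,0) S=183.0000: V=(p*·107.8650+(1−p*)·76.6687)/1=87.3645; Δ=(107.8650−76.6687)/(267.1800−139.0800)=0.2435; B=V−Δ·S=42.7984
The time-0 hedge costs 87.3645, which is the no-arbitrage price.

(0,0): Delta=0.2435 Bond=42.7984
(1,0): Delta=-0.2568 Bond=112.3793
(1,1): Delta=0.7427 Bond=-90.5650
(2,0): Delta=-1.0000 Bond=190.9400
(2,1): Delta=0.4848 Bond=-38.1955
(2,2): Delta=1.0000 Bond=-190.9400
V0=87.3645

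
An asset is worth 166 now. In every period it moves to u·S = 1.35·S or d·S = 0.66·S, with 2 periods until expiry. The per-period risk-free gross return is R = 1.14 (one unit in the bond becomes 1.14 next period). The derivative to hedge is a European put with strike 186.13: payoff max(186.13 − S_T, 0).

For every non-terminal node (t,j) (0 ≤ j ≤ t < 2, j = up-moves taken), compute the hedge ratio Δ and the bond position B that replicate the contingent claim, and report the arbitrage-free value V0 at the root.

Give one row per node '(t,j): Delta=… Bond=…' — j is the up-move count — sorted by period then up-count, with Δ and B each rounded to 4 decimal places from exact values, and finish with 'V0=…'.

No-arbitrage ⇒ martingale measure with p* = (R−d)/(u−d) = 0.6957.
Payoff layer (t=2): V(2,0)=113.8204, V(2,1)=38.2240, V(2,2)=0.0000
(1,0): S=109.5600. Δ = (V_up−V_dn)/(S_up−S_dn) = (38.2240−113.8204)/(147.9060−72.3096) = -1.0000. V = [p*·38.2240 + (1−p*)·113.8204]/1.14 = 53.7119. B = V − Δ·S = 163.2719.
(1,1): S=224.1000. Δ = (V_up−V_dn)/(S_up−S_dn) = (0.0000−38.2240)/(302.5350−147.9060) = -0.2472. V = [p*·0.0000 + (1−p*)·38.2240]/1.14 = 10.2047. B = V − Δ·S = 65.6018.
(0,0): S=166.0000. Δ = (V_up−V_dn)/(S_up−S_dn) = (10.2047−53.7119)/(224.1000−109.5600) = -0.3798. V = [p*·10.2047 + (1−p*)·53.7119]/1.14 = 20.5667. B = V − Δ·S = 83.6206.
Self-financing check: at every node Δ·S+B equals the discounted successor values.

(0,0): Delta=-0.3798 Bond=83.6206
(1,0): Delta=-1.0000 Bond=163.2719
(1,1): Delta=-0.2472 Bond=65.6018
V0=20.5667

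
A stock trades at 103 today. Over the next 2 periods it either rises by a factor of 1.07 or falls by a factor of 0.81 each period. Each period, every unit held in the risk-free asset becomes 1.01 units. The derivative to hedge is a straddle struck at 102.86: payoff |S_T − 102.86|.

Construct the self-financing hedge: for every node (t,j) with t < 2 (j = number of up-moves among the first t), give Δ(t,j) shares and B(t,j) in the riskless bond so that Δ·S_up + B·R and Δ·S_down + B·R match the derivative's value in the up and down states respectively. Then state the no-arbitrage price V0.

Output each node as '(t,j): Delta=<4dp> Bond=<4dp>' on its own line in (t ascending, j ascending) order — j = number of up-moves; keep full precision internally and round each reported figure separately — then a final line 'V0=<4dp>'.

Since d<R<u, set p* = (R−d)/(u−d) = 0.7692; price each node as the discounted p*-expectation of its children.
Terminal values V(2,·): V(2,0)=35.2817, V(2,1)=13.5899, V(2,2)=15.0647
(1,0): S=83.4300. Δ = (V_up−V_dn)/(S_up−S_dn) = (13.5899−35.2817)/(89.2701−67.5783) = -1.0000. V = [p*·13.5899 + (1−p*)·35.2817]/1.01 = 18.4116. B = V − Δ·S = 101.8416.
(1,1): S=110.2100. Δ = (V_up−V_dn)/(S_up−S_dn) = (15.0647−13.5899)/(117.9247−89.2701) = 0.0515. V = [p*·15.0647 + (1−p*)·13.5899]/1.01 = 14.5786. B = V − Δ·S = 8.9063.
(0,0): S=103.0000. Δ = (V_up−V_dn)/(S_up−S_dn) = (14.5786−18.4116)/(110.2100−83.4300) = -0.1431. V = [p*·14.5786 + (1−p*)·18.4116]/1.01 = 15.3100. B = V − Δ·S = 30.0524.
Self-financing check: at every node Δ·S+B equals the discounted successor values.

(0,0): Delta=-0.1431 Bond=30.0524
(1,0): Delta=-1.0000 Bond=101.8416
(1,1): Delta=0.0515 Bond=8.9063
V0=15.3100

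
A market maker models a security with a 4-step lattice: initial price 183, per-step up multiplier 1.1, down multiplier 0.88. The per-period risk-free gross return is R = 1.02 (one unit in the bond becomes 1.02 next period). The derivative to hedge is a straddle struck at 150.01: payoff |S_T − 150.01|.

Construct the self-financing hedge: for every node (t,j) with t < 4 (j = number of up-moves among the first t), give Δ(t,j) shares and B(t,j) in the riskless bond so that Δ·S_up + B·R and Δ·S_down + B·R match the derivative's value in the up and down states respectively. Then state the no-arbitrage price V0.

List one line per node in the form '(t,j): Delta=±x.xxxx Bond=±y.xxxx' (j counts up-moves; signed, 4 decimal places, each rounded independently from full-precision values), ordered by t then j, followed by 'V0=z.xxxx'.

(0,0): Delta=0.7866 Bond=-95.3374
(1,0): Delta=0.4810 Bond=-48.0216
(1,1): Delta=0.9264 Bond=-125.3714
(2,0): Delta=-0.1409 Bond=39.1500
(2,1): Delta=0.7653 Bond=-99.3431
(2,2): Delta=1.0000 Bond=-144.1849
(3,0): Delta=-1.0000 Bond=147.0686
(3,1): Delta=0.2518 Bond=-21.2874
(3,2): Delta=1.0000 Bond=-147.0686
(3,3): Delta=1.0000 Bond=-147.0686
V0=48.6163

Under the risk-neutral measure, an up-move has probability p* = (R−d)/(u−d) = 0.6364 and values discount at R = 1.02.
Terminal values V(4,·): V(4,0)=40.2657, V(4,1)=12.8297, V(4,2)=21.4654, V(4,3)=64.3342, V(4,4)=117.9203
  t=3,j=0: stock 124.7094 → up 137.1803 (V=12.8297), down 109.7443 (V=40.2657). Price 22.3593; hedge Δ=-1.0000, bond B=147.0686.
  t=3,j=1: stock 155.8867 → up 171.4754 (V=21.4654), down 137.1803 (V=12.8297). Price 17.9658; hedge Δ=0.2518, bond B=-21.2874.
  t=3,j=2: stock 194.8584 → up 214.3442 (V=64.3342), down 171.4754 (V=21.4654). Price 47.7898; hedge Δ=1.0000, bond B=-147.0686.
  t=3,j=3: stock 243.5730 → up 267.9303 (V=117.9203), down 214.3442 (V=64.3342). Price 96.5044; hedge Δ=1.0000, bond B=-147.0686.
  t=2,j=0: stock 141.7152 → up 155.8867 (V=17.9658), down 124.7094 (V=22.3593). Price 19.1798; hedge Δ=-0.1409, bond B=39.1500.
  t=2,j=1: stock 177.1440 → up 194.8584 (V=47.7898), down 155.8867 (V=17.9658). Price 36.2203; hedge Δ=0.7653, bond B=-99.3431.
  t=2,j=2: stock 221.4300 → up 243.5730 (V=96.5044), down 194.8584 (V=47.7898). Price 77.2451; hedge Δ=1.0000, bond B=-144.1849.
  t=1,j=0: stock 161.0400 → up 177.1440 (V=36.2203), down 141.7152 (V=19.1798). Price 29.4351; hedge Δ=0.4810, bond B=-48.0216.
  t=1,j=1: stock 201.3000 → up 221.4300 (V=77.2451), down 177.1440 (V=36.2203). Price 61.1049; hedge Δ=0.9264, bond B=-125.3714.
  t=0,j=0: stock 183.0000 → up 201.3000 (V=61.1049), down 161.0400 (V=29.4351). Price 48.6163; hedge Δ=0.7866, bond B=-95.3374.
Check: Δ(0,0)·S0 + B(0,0) = 48.6163 = V0.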